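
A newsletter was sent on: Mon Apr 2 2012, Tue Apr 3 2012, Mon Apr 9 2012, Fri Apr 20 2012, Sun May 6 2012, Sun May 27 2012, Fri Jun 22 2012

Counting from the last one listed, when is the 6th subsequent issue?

Intervals are 1, 6, 11, 16, 21, 26 days — an arithmetic progression with common difference 5.
Next gap: 31 days. Fri Jun 22 2012 + 31 days = Mon Jul 23 2012.
Next gap: 36 days. Mon Jul 23 2012 + 36 days = Tue Aug 28 2012.
Next gap: 41 days. Tue Aug 28 2012 + 41 days = Mon Oct 8 2012.
Next gap: 46 days. Mon Oct 8 2012 + 46 days = Fri Nov 23 2012.
Next gap: 51 days. Fri Nov 23 2012 + 51 days = Sun Jan 13 2013.
Next gap: 56 days. Sun Jan 13 2013 + 56 days = Sun Mar 10 2013.

Sun Mar 10 2013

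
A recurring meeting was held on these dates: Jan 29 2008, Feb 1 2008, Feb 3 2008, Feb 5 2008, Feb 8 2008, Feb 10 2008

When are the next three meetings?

The gap pattern 3, 2, 2, 3, 2 repeats every 3 events.
These are the Tuesdays, Fridays and Sundays of each week.
Next Tuesday: Feb 12 2008.
Next Friday: Feb 15 2008.
Next Sunday: Feb 17 2008.

Feb 12 2008, Feb 15 2008, Feb 17 2008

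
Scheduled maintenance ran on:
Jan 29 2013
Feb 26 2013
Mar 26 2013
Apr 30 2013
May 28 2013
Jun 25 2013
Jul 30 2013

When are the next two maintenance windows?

Every date is a Tuesday; gaps 28, 28, 35, 28, 28, 35 days.
Each is the last Tuesday of its month (at least one falls on the 29th or later, ruling out '4th Tuesday').
Last Tuesday of August 2013: Aug 27 2013.
Last Tuesday of September 2013: Sep 24 2013.

Aug 27 2013, Sep 24 2013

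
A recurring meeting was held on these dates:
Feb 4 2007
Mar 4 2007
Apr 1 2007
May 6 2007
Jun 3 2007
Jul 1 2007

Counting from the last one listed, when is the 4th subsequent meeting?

Nov 4 2007

All dates are Sundays, 28, 28, 35, 28, 28 days apart.
Specifically, the 1st Sunday of each month.
August 2007 — 1st Sunday is Aug 5 2007.
1st Sunday of September 2007: Sep 2 2007.
October 2007 — 1st Sunday is Oct 7 2007.
1st Sunday of November 2007: Nov 4 2007.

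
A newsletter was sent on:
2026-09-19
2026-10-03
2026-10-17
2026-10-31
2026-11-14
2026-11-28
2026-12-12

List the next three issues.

2026-12-26, 2027-01-09, 2027-01-23

Every event comes 14 days after the last (14, 14, 14, 14, 14, 14).
2026-12-12 + 14 days = 2026-12-26.
2026-12-26 + 14 days = 2027-01-09.
2027-01-09 + 14 days = 2027-01-23.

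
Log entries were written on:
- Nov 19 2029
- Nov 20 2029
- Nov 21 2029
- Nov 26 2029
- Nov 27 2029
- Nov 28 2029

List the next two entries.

Dec 3 2029, Dec 4 2029

Gaps: 1, 1, 5, 1, 1 days — not constant, but cyclic with period 3.
The events fall on every Monday, Tuesday and Wednesday.
Next Monday: Dec 3 2029.
The following Tuesday is Dec 4 2029.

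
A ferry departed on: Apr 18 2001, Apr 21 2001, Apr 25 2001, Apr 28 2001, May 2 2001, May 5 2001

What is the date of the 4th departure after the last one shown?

May 19 2001

Every event lands on a Wednesday or Saturday (gaps cycle 3, 4, 3, 4, 3).
So the schedule is: every Wednesday and Saturday.
The following Wednesday is May 9 2001.
The following Saturday is May 12 2001.
Next Wednesday: May 16 2001.
Next Saturday: May 19 2001.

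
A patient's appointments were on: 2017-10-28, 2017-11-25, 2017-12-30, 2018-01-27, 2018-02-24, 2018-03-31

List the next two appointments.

Every date is a Saturday; gaps 28, 35, 28, 28, 35 days.
Each is the last Saturday of its month (at least one falls on the 29th or later, ruling out '4th Saturday').
April 2018 ends with Saturday 2018-04-28.
May 2018 ends with Saturday 2018-05-26.

2018-04-28, 2018-05-26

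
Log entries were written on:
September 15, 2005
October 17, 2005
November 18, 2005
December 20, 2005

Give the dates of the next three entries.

Every event comes 32 days after the last (32, 32, 32).
December 20, 2005 + 32 days = January 21, 2006.
January 21, 2006 + 32 days = February 22, 2006.
February 22, 2006 + 32 days = March 26, 2006.

January 21, 2006; February 22, 2006; March 26, 2006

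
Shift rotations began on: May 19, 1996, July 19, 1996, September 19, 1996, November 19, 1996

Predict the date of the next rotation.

January 19, 1997

The day-of-month is always 19 (61, 62, 61 days between events).
So this recurs on the 19th of every 2 months.
January 1997: January 19, 1997.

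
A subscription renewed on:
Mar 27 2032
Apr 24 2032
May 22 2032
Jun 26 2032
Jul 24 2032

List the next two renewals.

These are Saturdays at 28- or 35-day spacing (28, 28, 35, 28).
The pattern: 4th Saturday of the month.
4th Saturday of August 2032: Aug 28 2032.
September 2032 — 4th Saturday is Sep 25 2032.

Aug 28 2032, Sep 25 2032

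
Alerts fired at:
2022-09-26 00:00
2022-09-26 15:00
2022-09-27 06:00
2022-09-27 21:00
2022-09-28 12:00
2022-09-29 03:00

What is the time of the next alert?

2022-09-29 18:00

Spacing: 15, 15, 15, 15, 15 h — constant 15 h.
2022-09-29 03:00 + 15 h = 2022-09-29 18:00.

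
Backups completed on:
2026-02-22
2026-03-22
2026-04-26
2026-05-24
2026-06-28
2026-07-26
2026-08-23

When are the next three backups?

2026-09-27, 2026-10-25, 2026-11-22

These are Sundays at 28- or 35-day spacing (28, 35, 28, 35, 28, 28).
The pattern: 4th Sunday of the month.
4th Sunday of September 2026: 2026-09-27.
October 2026 — 4th Sunday is 2026-10-25.
4th Sunday of November 2026: 2026-11-22.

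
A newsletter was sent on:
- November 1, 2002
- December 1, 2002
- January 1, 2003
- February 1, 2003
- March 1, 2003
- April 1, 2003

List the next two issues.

Each date is the 1st; the gaps (30, 31, 31, 28, 31) track the month lengths.
The rule is the 1st of each month.
Next: May 2003 → May 1, 2003.
Next: June 2003 → June 1, 2003.

May 1, 2003; June 1, 2003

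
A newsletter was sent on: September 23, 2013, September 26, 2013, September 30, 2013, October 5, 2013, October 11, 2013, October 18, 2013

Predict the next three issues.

Intervals are 3, 4, 5, 6, 7 days — an arithmetic progression with common difference 1.
Next gap: 8 days. October 18, 2013 + 8 days = October 26, 2013.
Next gap: 9 days. October 26, 2013 + 9 days = November 4, 2013.
Next gap: 10 days. November 4, 2013 + 10 days = November 14, 2013.

October 26, 2013; November 4, 2013; November 14, 2013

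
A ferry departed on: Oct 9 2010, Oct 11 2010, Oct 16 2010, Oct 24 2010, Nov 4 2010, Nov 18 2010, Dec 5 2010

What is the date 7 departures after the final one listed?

Intervals are 2, 5, 8, 11, 14, 17 days — an arithmetic progression with common difference 3.
Next gap: 20 days. Dec 5 2010 + 20 days = Dec 25 2010.
Next gap: 23 days. Dec 25 2010 + 23 days = Jan 17 2011.
Next gap: 26 days. Jan 17 2011 + 26 days = Feb 12 2011.
Next gap: 29 days. Feb 12 2011 + 29 days = Mar 13 2011.
Next gap: 32 days. Mar 13 2011 + 32 days = Apr 14 2011.
Next gap: 35 days. Apr 14 2011 + 35 days = May 19 2011.
Next gap: 38 days. May 19 2011 + 38 days = Jun 26 2011.

Jun 26 2011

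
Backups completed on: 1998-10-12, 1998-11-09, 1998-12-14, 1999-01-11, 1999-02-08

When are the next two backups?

Gaps: 28, 35, 28, 28 days — a mix of 28 and 35. Every date is a Monday.
Each is the 2nd Monday of its month.
March 1999 — 2nd Monday is 1999-03-08.
April 1999 — 2nd Monday is 1999-04-12.

1999-03-08, 1999-04-12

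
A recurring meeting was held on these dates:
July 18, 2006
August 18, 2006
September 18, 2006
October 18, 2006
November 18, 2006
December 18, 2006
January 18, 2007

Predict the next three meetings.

February 18, 2007; March 18, 2007; April 18, 2007

Gaps: 31, 31, 30, 31, 30, 31 days — not constant. Every event is on the 18th of the month.
Pattern: the 18th of each month.
February 2007: February 18, 2007.
Next: March 2007 → March 18, 2007.
Next: April 2007 → April 18, 2007.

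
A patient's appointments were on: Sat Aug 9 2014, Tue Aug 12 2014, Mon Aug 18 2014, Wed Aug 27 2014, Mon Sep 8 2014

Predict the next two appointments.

Tue Sep 23 2014, Sat Oct 11 2014

Intervals are 3, 6, 9, 12 days — an arithmetic progression with common difference 3.
Next gap: 15 days. Mon Sep 8 2014 + 15 days = Tue Sep 23 2014.
Next gap: 18 days. Tue Sep 23 2014 + 18 days = Sat Oct 11 2014.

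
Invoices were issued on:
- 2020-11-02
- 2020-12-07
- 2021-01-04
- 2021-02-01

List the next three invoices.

Gaps: 35, 28, 28 days — a mix of 28 and 35. Every date is a Monday.
Each is the 1st Monday of its month.
1st Monday of March 2021: 2021-03-01.
April 2021 — 1st Monday is 2021-04-05.
May 2021 — 1st Monday is 2021-05-03.

2021-03-01, 2021-04-05, 2021-05-03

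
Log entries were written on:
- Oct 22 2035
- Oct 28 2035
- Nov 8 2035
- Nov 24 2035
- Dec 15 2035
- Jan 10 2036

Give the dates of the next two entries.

Feb 10 2036, Mar 17 2036

The spacing grows by 5 each time: 6, 11, 16, 21, 26 days.
Next gap: 31 days. Jan 10 2036 + 31 days = Feb 10 2036.
Next gap: 36 days. Feb 10 2036 + 36 days = Mar 17 2036.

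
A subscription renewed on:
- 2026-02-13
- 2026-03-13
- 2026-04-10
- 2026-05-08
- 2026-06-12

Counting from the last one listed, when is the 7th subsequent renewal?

2027-01-08

These are Fridays at 28- or 35-day spacing (28, 28, 28, 35).
The pattern: 2nd Friday of the month.
2nd Friday of July 2026: 2026-07-10.
2nd Friday of August 2026: 2026-08-14.
2nd Friday of September 2026: 2026-09-11.
October 2026 — 2nd Friday is 2026-10-09.
2nd Friday of November 2026: 2026-11-13.
December 2026 — 2nd Friday is 2026-12-11.
2nd Friday of January 2027: 2027-01-08.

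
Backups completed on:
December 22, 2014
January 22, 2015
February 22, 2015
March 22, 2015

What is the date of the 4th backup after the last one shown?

The day-of-month is always 22 (31, 31, 28 days between events).
So this recurs on the 22nd of each month.
April 2015: April 22, 2015.
Next: May 2015 → May 22, 2015.
Next: June 2015 → June 22, 2015.
Next: July 2015 → July 22, 2015.

July 22, 2015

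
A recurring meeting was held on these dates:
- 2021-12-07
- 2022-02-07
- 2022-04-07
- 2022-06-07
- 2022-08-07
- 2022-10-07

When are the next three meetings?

2022-12-07, 2023-02-07, 2023-04-07

Each date is the 7th; the gaps (62, 59, 61, 61, 61) track the month lengths.
The rule is the 7th of every 2 months.
December 2022: 2022-12-07.
Next: February 2023 → 2023-02-07.
April 2023: 2023-04-07.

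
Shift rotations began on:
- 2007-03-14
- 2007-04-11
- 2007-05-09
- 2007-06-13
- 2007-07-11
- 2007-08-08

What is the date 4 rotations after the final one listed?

Gaps: 28, 28, 35, 28, 28 days — a mix of 28 and 35. Every date is a Wednesday.
Each is the 2nd Wednesday of its month.
September 2007 — 2nd Wednesday is 2007-09-12.
2nd Wednesday of October 2007: 2007-10-10.
November 2007 — 2nd Wednesday is 2007-11-14.
2nd Wednesday of December 2007: 2007-12-12.

2007-12-12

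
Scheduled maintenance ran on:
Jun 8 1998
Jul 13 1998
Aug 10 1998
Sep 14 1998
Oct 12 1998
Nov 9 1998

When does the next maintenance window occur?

Dec 14 1998

All dates are Mondays, 35, 28, 35, 28, 28 days apart.
Specifically, the 2nd Monday of each month.
2nd Monday of December 1998: Dec 14 1998.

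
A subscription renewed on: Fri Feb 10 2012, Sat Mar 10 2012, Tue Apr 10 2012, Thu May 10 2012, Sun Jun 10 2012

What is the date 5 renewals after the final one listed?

The day-of-month is always 10 (29, 31, 30, 31 days between events).
So this recurs on the 10th of each month.
Next: July 2012 → Tue Jul 10 2012.
August 2012: Fri Aug 10 2012.
September 2012: Mon Sep 10 2012.
Next: October 2012 → Wed Oct 10 2012.
Next: November 2012 → Sat Nov 10 2012.

Sat Nov 10 2012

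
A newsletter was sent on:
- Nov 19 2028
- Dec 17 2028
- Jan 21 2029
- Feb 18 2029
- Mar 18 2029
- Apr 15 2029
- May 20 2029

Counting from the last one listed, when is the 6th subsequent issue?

Gaps: 28, 35, 28, 28, 28, 35 days — a mix of 28 and 35. Every date is a Sunday.
Each is the 3rd Sunday of its month.
June 2029 — 3rd Sunday is Jun 17 2029.
3rd Sunday of July 2029: Jul 15 2029.
3rd Sunday of August 2029: Aug 19 2029.
September 2029 — 3rd Sunday is Sep 16 2029.
3rd Sunday of October 2029: Oct 21 2029.
November 2029 — 3rd Sunday is Nov 18 2029.

Nov 18 2029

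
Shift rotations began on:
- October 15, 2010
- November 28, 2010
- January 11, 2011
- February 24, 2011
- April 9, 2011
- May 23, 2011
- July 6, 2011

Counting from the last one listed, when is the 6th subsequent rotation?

The spacing is 44, 44, 44, 44, 44, 44 days — always 44 days.
July 6, 2011 + 44 days = August 19, 2011.
August 19, 2011 + 44 days = October 2, 2011.
October 2, 2011 + 44 days = November 15, 2011.
November 15, 2011 + 44 days = December 29, 2011.
December 29, 2011 + 44 days = February 11, 2012.
February 11, 2012 + 44 days = March 26, 2012.

March 26, 2012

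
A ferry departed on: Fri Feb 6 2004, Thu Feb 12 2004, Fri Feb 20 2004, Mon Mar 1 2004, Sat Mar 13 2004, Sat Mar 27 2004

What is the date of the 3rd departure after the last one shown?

Intervals are 6, 8, 10, 12, 14 days — an arithmetic progression with common difference 2.
Next gap: 16 days. Sat Mar 27 2004 + 16 days = Mon Apr 12 2004.
Next gap: 18 days. Mon Apr 12 2004 + 18 days = Fri Apr 30 2004.
Next gap: 20 days. Fri Apr 30 2004 + 20 days = Thu May 20 2004.

Thu May 20 2004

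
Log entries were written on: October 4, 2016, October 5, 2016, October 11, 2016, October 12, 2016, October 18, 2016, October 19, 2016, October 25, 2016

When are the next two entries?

Gaps: 1, 6, 1, 6, 1, 6 days — not constant, but cyclic with period 2.
The events fall on every Tuesday and Wednesday.
Next Wednesday: October 26, 2016.
The following Tuesday is November 1, 2016.

October 26, 2016; November 1, 2016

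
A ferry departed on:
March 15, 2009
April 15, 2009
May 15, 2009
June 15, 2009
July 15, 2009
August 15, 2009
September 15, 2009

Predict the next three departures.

October 15, 2009; November 15, 2009; December 15, 2009

Each date is the 15th; the gaps (31, 30, 31, 30, 31, 31) track the month lengths.
The rule is the 15th of each month.
October 2009: October 15, 2009.
Next: November 2009 → November 15, 2009.
December 2009: December 15, 2009.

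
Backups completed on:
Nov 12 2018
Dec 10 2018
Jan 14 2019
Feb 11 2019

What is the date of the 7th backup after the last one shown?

Sep 9 2019

Gaps: 28, 35, 28 days — a mix of 28 and 35. Every date is a Monday.
Each is the 2nd Monday of its month.
2nd Monday of March 2019: Mar 11 2019.
2nd Monday of April 2019: Apr 8 2019.
2nd Monday of May 2019: May 13 2019.
June 2019 — 2nd Monday is Jun 10 2019.
2nd Monday of July 2019: Jul 8 2019.
2nd Monday of August 2019: Aug 12 2019.
2nd Monday of September 2019: Sep 9 2019.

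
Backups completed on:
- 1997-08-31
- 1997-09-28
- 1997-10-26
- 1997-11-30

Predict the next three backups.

1997-12-28, 1998-01-25, 1998-02-22

All Sundays; the gaps (28, 28, 35) vary with month length.
This is the last Sunday of each month.
December 1997 ends with Sunday 1997-12-28.
January 1998 ends with Sunday 1998-01-25.
February 1998 ends with Sunday 1998-02-22.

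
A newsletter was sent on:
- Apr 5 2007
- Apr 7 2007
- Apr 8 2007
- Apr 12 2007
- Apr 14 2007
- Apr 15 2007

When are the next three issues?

Apr 19 2007, Apr 21 2007, Apr 22 2007

Gaps: 2, 1, 4, 2, 1 days — not constant, but cyclic with period 3.
The events fall on every Thursday, Saturday and Sunday.
Next Thursday: Apr 19 2007.
The following Saturday is Apr 21 2007.
The following Sunday is Apr 22 2007.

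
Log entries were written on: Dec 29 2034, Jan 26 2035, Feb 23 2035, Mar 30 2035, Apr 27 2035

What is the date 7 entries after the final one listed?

These are Fridays with 28, 28, 35, 28-day gaps.
Each is the final Friday of its month — Dec 29 2034 is past the 28th, so '4th Friday' doesn't fit.
Last Friday of May 2035: May 25 2035.
Last Friday of June 2035: Jun 29 2035.
Last Friday of July 2035: Jul 27 2035.
Last Friday of August 2035: Aug 31 2035.
Last Friday of September 2035: Sep 28 2035.
Last Friday of October 2035: Oct 26 2035.
Last Friday of November 2035: Nov 30 2035.

Nov 30 2035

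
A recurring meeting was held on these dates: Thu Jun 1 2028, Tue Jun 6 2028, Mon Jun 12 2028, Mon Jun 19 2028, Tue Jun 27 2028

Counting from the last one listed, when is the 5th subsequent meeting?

Gaps: 5, 6, 7, 8 days — each gap is 1 larger than the previous one.
Next gap: 9 days. Tue Jun 27 2028 + 9 days = Thu Jul 6 2028.
Next gap: 10 days. Thu Jul 6 2028 + 10 days = Sun Jul 16 2028.
Next gap: 11 days. Sun Jul 16 2028 + 11 days = Thu Jul 27 2028.
Next gap: 12 days. Thu Jul 27 2028 + 12 days = Tue Aug 8 2028.
Next gap: 13 days. Tue Aug 8 2028 + 13 days = Mon Aug 21 2028.

Mon Aug 21 2028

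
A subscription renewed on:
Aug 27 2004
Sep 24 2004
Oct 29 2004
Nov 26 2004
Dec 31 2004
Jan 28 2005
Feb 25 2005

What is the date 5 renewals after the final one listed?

These are Fridays with 28, 35, 28, 35, 28, 28-day gaps.
Each is the final Friday of its month — Oct 29 2004 is past the 28th, so '4th Friday' doesn't fit.
Last Friday of March 2005: Mar 25 2005.
Last Friday of April 2005: Apr 29 2005.
May 2005 ends with Friday May 27 2005.
June 2005 ends with Friday Jun 24 2005.
Last Friday of July 2005: Jul 29 2005.

Jul 29 2005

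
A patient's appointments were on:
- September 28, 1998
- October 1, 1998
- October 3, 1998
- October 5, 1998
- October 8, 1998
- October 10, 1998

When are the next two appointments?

October 12, 1998; October 15, 1998

The gap pattern 3, 2, 2, 3, 2 repeats every 3 events.
These are the Mondays, Thursdays and Saturdays of each week.
Next Monday: October 12, 1998.
The following Thursday is October 15, 1998.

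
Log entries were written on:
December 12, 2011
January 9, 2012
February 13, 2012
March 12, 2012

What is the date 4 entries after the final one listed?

July 9, 2012

All dates are Mondays, 28, 35, 28 days apart.
Specifically, the 2nd Monday of each month.
April 2012 — 2nd Monday is April 9, 2012.
May 2012 — 2nd Monday is May 14, 2012.
2nd Monday of June 2012: June 11, 2012.
July 2012 — 2nd Monday is July 9, 2012.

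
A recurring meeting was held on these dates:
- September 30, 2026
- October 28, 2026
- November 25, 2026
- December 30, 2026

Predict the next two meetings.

All Wednesdays; the gaps (28, 28, 35) vary with month length.
This is the last Wednesday of each month.
January 2027 ends with Wednesday January 27, 2027.
Last Wednesday of February 2027: February 24, 2027.

January 27, 2027; February 24, 2027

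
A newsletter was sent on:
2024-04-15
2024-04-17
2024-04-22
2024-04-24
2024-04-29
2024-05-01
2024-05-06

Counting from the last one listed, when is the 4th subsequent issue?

2024-05-20

Gaps: 2, 5, 2, 5, 2, 5 days — not constant, but cyclic with period 2.
The events fall on every Monday and Wednesday.
The following Wednesday is 2024-05-08.
The following Monday is 2024-05-13.
Next Wednesday: 2024-05-15.
Next Monday: 2024-05-20.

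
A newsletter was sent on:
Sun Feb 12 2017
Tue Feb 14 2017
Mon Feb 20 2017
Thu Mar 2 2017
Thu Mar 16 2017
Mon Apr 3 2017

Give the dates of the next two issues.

Gaps: 2, 6, 10, 14, 18 days — each gap is 4 larger than the previous one.
Next gap: 22 days. Mon Apr 3 2017 + 22 days = Tue Apr 25 2017.
Next gap: 26 days. Tue Apr 25 2017 + 26 days = Sun May 21 2017.

Tue Apr 25 2017, Sun May 21 2017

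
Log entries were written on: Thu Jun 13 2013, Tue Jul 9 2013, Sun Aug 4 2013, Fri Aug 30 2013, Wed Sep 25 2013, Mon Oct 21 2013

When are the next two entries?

Gaps between consecutive events: 26, 26, 26, 26, 26 days — a constant 26-day interval.
Mon Oct 21 2013 + 26 days = Sat Nov 16 2013.
Sat Nov 16 2013 + 26 days = Thu Dec 12 2013.

Sat Nov 16 2013, Thu Dec 12 2013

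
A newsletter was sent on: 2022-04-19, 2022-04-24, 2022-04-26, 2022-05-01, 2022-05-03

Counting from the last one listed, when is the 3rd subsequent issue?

Gaps: 5, 2, 5, 2 days — not constant, but cyclic with period 2.
The events fall on every Tuesday and Sunday.
Next Sunday: 2022-05-08.
Next Tuesday: 2022-05-10.
Next Sunday: 2022-05-15.

2022-05-15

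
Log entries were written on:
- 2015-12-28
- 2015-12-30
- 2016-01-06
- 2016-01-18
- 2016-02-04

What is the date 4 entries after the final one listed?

Gaps: 2, 7, 12, 17 days — each gap is 5 larger than the previous one.
Next gap: 22 days. 2016-02-04 + 22 days = 2016-02-26.
Next gap: 27 days. 2016-02-26 + 27 days = 2016-03-24.
Next gap: 32 days. 2016-03-24 + 32 days = 2016-04-25.
Next gap: 37 days. 2016-04-25 + 37 days = 2016-06-01.

2016-06-01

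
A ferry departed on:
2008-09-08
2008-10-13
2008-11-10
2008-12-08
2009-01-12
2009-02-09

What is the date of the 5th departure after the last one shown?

Gaps: 35, 28, 28, 35, 28 days — a mix of 28 and 35. Every date is a Monday.
Each is the 2nd Monday of its month.
March 2009 — 2nd Monday is 2009-03-09.
April 2009 — 2nd Monday is 2009-04-13.
2nd Monday of May 2009: 2009-05-11.
2nd Monday of June 2009: 2009-06-08.
July 2009 — 2nd Monday is 2009-07-13.

2009-07-13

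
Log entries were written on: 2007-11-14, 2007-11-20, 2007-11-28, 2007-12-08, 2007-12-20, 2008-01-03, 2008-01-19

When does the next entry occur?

Gaps: 6, 8, 10, 12, 14, 16 days — each gap is 2 larger than the previous one.
Next gap: 18 days. 2008-01-19 + 18 days = 2008-02-06.

2008-02-06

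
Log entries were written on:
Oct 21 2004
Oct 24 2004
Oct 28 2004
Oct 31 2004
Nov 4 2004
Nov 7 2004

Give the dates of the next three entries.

Gaps: 3, 4, 3, 4, 3 days — not constant, but cyclic with period 2.
The events fall on every Thursday and Sunday.
The following Thursday is Nov 11 2004.
The following Sunday is Nov 14 2004.
Next Thursday: Nov 18 2004.

Nov 11 2004, Nov 14 2004, Nov 18 2004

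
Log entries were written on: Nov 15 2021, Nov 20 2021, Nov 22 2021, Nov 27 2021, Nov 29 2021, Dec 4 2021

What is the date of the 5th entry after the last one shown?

Gaps: 5, 2, 5, 2, 5 days — not constant, but cyclic with period 2.
The events fall on every Monday and Saturday.
The following Monday is Dec 6 2021.
The following Saturday is Dec 11 2021.
Next Monday: Dec 13 2021.
Next Saturday: Dec 18 2021.
The following Monday is Dec 20 2021.

Dec 20 2021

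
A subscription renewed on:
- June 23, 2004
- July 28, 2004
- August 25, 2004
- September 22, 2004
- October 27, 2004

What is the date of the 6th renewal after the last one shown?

April 27, 2005

Gaps: 35, 28, 28, 35 days — a mix of 28 and 35. Every date is a Wednesday.
Each is the 4th Wednesday of its month.
4th Wednesday of November 2004: November 24, 2004.
4th Wednesday of December 2004: December 22, 2004.
4th Wednesday of January 2005: January 26, 2005.
February 2005 — 4th Wednesday is February 23, 2005.
4th Wednesday of March 2005: March 23, 2005.
4th Wednesday of April 2005: April 27, 2005.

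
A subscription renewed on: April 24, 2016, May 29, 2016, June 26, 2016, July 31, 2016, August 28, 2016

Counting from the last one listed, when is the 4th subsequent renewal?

December 25, 2016

All Sundays; the gaps (35, 28, 35, 28) vary with month length.
This is the last Sunday of each month.
Last Sunday of September 2016: September 25, 2016.
Last Sunday of October 2016: October 30, 2016.
Last Sunday of November 2016: November 27, 2016.
Last Sunday of December 2016: December 25, 2016.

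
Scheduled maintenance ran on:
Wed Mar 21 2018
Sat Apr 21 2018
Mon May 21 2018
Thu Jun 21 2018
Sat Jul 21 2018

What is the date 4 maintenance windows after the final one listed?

Each date is the 21st; the gaps (31, 30, 31, 30) track the month lengths.
The rule is the 21st of each month.
August 2018: Tue Aug 21 2018.
September 2018: Fri Sep 21 2018.
Next: October 2018 → Sun Oct 21 2018.
Next: November 2018 → Wed Nov 21 2018.

Wed Nov 21 2018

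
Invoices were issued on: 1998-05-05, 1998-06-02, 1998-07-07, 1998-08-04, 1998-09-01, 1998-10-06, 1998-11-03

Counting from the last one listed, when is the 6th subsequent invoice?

1999-05-04

These are Tuesdays at 28- or 35-day spacing (28, 35, 28, 28, 35, 28).
The pattern: 1st Tuesday of the month.
December 1998 — 1st Tuesday is 1998-12-01.
January 1999 — 1st Tuesday is 1999-01-05.
1st Tuesday of February 1999: 1999-02-02.
1st Tuesday of March 1999: 1999-03-02.
1st Tuesday of April 1999: 1999-04-06.
1st Tuesday of May 1999: 1999-05-04.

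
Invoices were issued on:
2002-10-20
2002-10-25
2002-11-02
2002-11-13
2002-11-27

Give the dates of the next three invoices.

2002-12-14, 2003-01-03, 2003-01-26

Gaps: 5, 8, 11, 14 days — each gap is 3 larger than the previous one.
Next gap: 17 days. 2002-11-27 + 17 days = 2002-12-14.
Next gap: 20 days. 2002-12-14 + 20 days = 2003-01-03.
Next gap: 23 days. 2003-01-03 + 23 days = 2003-01-26.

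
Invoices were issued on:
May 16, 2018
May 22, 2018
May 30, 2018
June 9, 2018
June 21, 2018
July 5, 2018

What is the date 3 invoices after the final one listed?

The spacing grows by 2 each time: 6, 8, 10, 12, 14 days.
Next gap: 16 days. July 5, 2018 + 16 days = July 21, 2018.
Next gap: 18 days. July 21, 2018 + 18 days = August 8, 2018.
Next gap: 20 days. August 8, 2018 + 20 days = August 28, 2018.

August 28, 2018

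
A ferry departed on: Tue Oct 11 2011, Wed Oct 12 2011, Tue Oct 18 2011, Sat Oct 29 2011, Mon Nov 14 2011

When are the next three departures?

Mon Dec 5 2011, Sat Dec 31 2011, Tue Jan 31 2012

Intervals are 1, 6, 11, 16 days — an arithmetic progression with common difference 5.
Next gap: 21 days. Mon Nov 14 2011 + 21 days = Mon Dec 5 2011.
Next gap: 26 days. Mon Dec 5 2011 + 26 days = Sat Dec 31 2011.
Next gap: 31 days. Sat Dec 31 2011 + 31 days = Tue Jan 31 2012.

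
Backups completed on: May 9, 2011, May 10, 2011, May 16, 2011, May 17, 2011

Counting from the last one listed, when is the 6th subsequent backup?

Gaps: 1, 6, 1 days — not constant, but cyclic with period 2.
The events fall on every Monday and Tuesday.
Next Monday: May 23, 2011.
The following Tuesday is May 24, 2011.
Next Monday: May 30, 2011.
The following Tuesday is May 31, 2011.
Next Monday: June 6, 2011.
The following Tuesday is June 7, 2011.

June 7, 2011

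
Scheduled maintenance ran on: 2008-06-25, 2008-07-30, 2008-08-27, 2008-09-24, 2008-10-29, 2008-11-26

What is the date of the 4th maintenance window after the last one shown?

2009-03-25

Every date is a Wednesday; gaps 35, 28, 28, 35, 28 days.
Each is the last Wednesday of its month (at least one falls on the 29th or later, ruling out '4th Wednesday').
December 2008 ends with Wednesday 2008-12-31.
Last Wednesday of January 2009: 2009-01-28.
Last Wednesday of February 2009: 2009-02-25.
Last Wednesday of March 2009: 2009-03-25.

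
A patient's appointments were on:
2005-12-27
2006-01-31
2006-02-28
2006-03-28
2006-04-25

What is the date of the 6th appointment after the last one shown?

All Tuesdays; the gaps (35, 28, 28, 28) vary with month length.
This is the last Tuesday of each month.
May 2006 ends with Tuesday 2006-05-30.
June 2006 ends with Tuesday 2006-06-27.
July 2006 ends with Tuesday 2006-07-25.
Last Tuesday of August 2006: 2006-08-29.
September 2006 ends with Tuesday 2006-09-26.
Last Tuesday of October 2006: 2006-10-31.

2006-10-31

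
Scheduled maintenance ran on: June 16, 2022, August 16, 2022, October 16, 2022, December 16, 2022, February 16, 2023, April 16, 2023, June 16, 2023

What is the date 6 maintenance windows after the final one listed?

June 16, 2024

Gaps: 61, 61, 61, 62, 59, 61 days — not constant. Every event is on the 16th of the month.
Pattern: the 16th of every 2 months.
August 2023: August 16, 2023.
Next: October 2023 → October 16, 2023.
December 2023: December 16, 2023.
February 2024: February 16, 2024.
April 2024: April 16, 2024.
Next: June 2024 → June 16, 2024.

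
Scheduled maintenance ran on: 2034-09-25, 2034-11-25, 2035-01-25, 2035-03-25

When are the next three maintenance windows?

The day-of-month is always 25 (61, 61, 59 days between events).
So this recurs on the 25th of every 2 months.
Next: May 2035 → 2035-05-25.
Next: July 2035 → 2035-07-25.
September 2035: 2035-09-25.

2035-05-25, 2035-07-25, 2035-09-25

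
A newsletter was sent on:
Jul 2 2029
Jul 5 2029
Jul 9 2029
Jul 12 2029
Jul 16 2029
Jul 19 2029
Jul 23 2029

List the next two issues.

The gap pattern 3, 4, 3, 4, 3, 4 repeats every 2 events.
These are the Mondays and Thursdays of each week.
The following Thursday is Jul 26 2029.
Next Monday: Jul 30 2029.

Jul 26 2029, Jul 30 2029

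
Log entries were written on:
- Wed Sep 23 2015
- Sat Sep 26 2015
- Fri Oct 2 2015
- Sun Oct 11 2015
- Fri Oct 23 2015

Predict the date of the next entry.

Intervals are 3, 6, 9, 12 days — an arithmetic progression with common difference 3.
Next gap: 15 days. Fri Oct 23 2015 + 15 days = Sat Nov 7 2015.

Sat Nov 7 2015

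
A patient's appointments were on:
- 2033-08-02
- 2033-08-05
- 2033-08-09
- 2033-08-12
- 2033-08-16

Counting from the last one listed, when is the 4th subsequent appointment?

2033-08-30

The gap pattern 3, 4, 3, 4 repeats every 2 events.
These are the Tuesdays and Fridays of each week.
Next Friday: 2033-08-19.
Next Tuesday: 2033-08-23.
Next Friday: 2033-08-26.
The following Tuesday is 2033-08-30.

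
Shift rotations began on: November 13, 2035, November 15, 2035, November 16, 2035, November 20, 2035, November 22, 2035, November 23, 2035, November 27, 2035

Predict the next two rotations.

November 29, 2035; November 30, 2035

Gaps: 2, 1, 4, 2, 1, 4 days — not constant, but cyclic with period 3.
The events fall on every Tuesday, Thursday and Friday.
Next Thursday: November 29, 2035.
The following Friday is November 30, 2035.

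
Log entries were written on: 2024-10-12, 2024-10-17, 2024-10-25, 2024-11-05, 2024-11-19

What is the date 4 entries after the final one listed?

2025-02-13

Intervals are 5, 8, 11, 14 days — an arithmetic progression with common difference 3.
Next gap: 17 days. 2024-11-19 + 17 days = 2024-12-06.
Next gap: 20 days. 2024-12-06 + 20 days = 2024-12-26.
Next gap: 23 days. 2024-12-26 + 23 days = 2025-01-18.
Next gap: 26 days. 2025-01-18 + 26 days = 2025-02-13.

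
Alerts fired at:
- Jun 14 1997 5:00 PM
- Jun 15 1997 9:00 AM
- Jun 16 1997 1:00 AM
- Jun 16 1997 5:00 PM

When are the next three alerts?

Gaps: 16, 16, 16 hours — each event is 16 hours after the previous one.
Jun 16 1997 5:00 PM + 16 h = Jun 17 1997 9:00 AM.
Jun 17 1997 9:00 AM + 16 h = Jun 18 1997 1:00 AM.
Jun 18 1997 1:00 AM + 16 h = Jun 18 1997 5:00 PM.

Jun 17 1997 9:00 AM, Jun 18 1997 1:00 AM, Jun 18 1997 5:00 PM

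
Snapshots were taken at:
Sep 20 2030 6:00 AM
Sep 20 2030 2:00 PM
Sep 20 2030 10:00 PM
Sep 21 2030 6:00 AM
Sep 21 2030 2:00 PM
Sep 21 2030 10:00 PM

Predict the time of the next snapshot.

Sep 22 2030 6:00 AM

Spacing: 8, 8, 8, 8, 8 h — constant 8 h.
Sep 21 2030 10:00 PM + 8 h = Sep 22 2030 6:00 AM.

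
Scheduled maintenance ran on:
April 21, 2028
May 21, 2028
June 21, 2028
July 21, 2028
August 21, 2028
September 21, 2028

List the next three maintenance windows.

Each date is the 21st; the gaps (30, 31, 30, 31, 31) track the month lengths.
The rule is the 21st of each month.
Next: October 2028 → October 21, 2028.
Next: November 2028 → November 21, 2028.
Next: December 2028 → December 21, 2028.

October 21, 2028; November 21, 2028; December 21, 2028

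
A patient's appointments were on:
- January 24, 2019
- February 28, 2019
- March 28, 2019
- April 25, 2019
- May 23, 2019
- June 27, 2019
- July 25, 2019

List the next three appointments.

August 22, 2019; September 26, 2019; October 24, 2019

Gaps: 35, 28, 28, 28, 35, 28 days — a mix of 28 and 35. Every date is a Thursday.
Each is the 4th Thursday of its month.
4th Thursday of August 2019: August 22, 2019.
September 2019 — 4th Thursday is September 26, 2019.
4th Thursday of October 2019: October 24, 2019.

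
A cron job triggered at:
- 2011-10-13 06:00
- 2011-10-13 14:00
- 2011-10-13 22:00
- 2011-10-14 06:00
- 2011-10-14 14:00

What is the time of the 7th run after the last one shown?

The interval is a steady 8 hours (8, 8, 8, 8).
2011-10-14 14:00 + 8 h = 2011-10-14 22:00.
2011-10-14 22:00 + 8 h = 2011-10-15 06:00.
2011-10-15 06:00 + 8 h = 2011-10-15 14:00.
2011-10-15 14:00 + 8 h = 2011-10-15 22:00.
2011-10-15 22:00 + 8 h = 2011-10-16 06:00.
2011-10-16 06:00 + 8 h = 2011-10-16 14:00.
2011-10-16 14:00 + 8 h = 2011-10-16 22:00.

2011-10-16 22:00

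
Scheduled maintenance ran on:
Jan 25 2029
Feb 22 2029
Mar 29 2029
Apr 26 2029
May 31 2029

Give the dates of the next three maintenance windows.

Jun 28 2029, Jul 26 2029, Aug 30 2029

All Thursdays; the gaps (28, 35, 28, 35) vary with month length.
This is the last Thursday of each month.
June 2029 ends with Thursday Jun 28 2029.
July 2029 ends with Thursday Jul 26 2029.
Last Thursday of August 2029: Aug 30 2029.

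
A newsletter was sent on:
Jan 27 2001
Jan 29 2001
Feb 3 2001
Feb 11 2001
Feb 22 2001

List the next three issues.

Mar 8 2001, Mar 25 2001, Apr 14 2001

Gaps: 2, 5, 8, 11 days — each gap is 3 larger than the previous one.
Next gap: 14 days. Feb 22 2001 + 14 days = Mar 8 2001.
Next gap: 17 days. Mar 8 2001 + 17 days = Mar 25 2001.
Next gap: 20 days. Mar 25 2001 + 20 days = Apr 14 2001.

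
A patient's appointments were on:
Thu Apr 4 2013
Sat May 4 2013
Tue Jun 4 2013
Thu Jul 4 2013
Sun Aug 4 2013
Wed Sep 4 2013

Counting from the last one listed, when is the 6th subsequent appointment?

Tue Mar 4 2014

Gaps: 30, 31, 30, 31, 31 days — not constant. Every event is on the 4th of the month.
Pattern: the 4th of each month.
October 2013: Fri Oct 4 2013.
Next: November 2013 → Mon Nov 4 2013.
December 2013: Wed Dec 4 2013.
January 2014: Sat Jan 4 2014.
Next: February 2014 → Tue Feb 4 2014.
Next: March 2014 → Tue Mar 4 2014.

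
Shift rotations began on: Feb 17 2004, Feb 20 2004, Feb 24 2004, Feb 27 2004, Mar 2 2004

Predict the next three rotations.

Mar 5 2004, Mar 9 2004, Mar 12 2004

Every event lands on a Tuesday or Friday (gaps cycle 3, 4, 3, 4).
So the schedule is: every Tuesday and Friday.
Next Friday: Mar 5 2004.
Next Tuesday: Mar 9 2004.
The following Friday is Mar 12 2004.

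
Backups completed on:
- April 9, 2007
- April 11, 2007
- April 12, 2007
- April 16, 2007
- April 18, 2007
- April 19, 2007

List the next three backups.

April 23, 2007; April 25, 2007; April 26, 2007

Every event lands on a Monday or Wednesday or Thursday (gaps cycle 2, 1, 4, 2, 1).
So the schedule is: every Monday, Wednesday and Thursday.
Next Monday: April 23, 2007.
The following Wednesday is April 25, 2007.
The following Thursday is April 26, 2007.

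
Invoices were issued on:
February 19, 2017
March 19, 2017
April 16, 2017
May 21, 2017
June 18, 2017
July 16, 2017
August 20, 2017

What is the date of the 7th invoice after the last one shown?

Gaps: 28, 28, 35, 28, 28, 35 days — a mix of 28 and 35. Every date is a Sunday.
Each is the 3rd Sunday of its month.
3rd Sunday of September 2017: September 17, 2017.
3rd Sunday of October 2017: October 15, 2017.
3rd Sunday of November 2017: November 19, 2017.
3rd Sunday of December 2017: December 17, 2017.
3rd Sunday of January 2018: January 21, 2018.
February 2018 — 3rd Sunday is February 18, 2018.
March 2018 — 3rd Sunday is March 18, 2018.

March 18, 2018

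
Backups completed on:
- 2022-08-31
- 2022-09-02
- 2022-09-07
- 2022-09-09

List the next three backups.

2022-09-14, 2022-09-16, 2022-09-21

The gap pattern 2, 5, 2 repeats every 2 events.
These are the Wednesdays and Fridays of each week.
The following Wednesday is 2022-09-14.
The following Friday is 2022-09-16.
Next Wednesday: 2022-09-21.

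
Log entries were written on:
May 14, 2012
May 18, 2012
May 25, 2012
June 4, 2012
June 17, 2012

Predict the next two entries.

July 3, 2012; July 22, 2012

The spacing grows by 3 each time: 4, 7, 10, 13 days.
Next gap: 16 days. June 17, 2012 + 16 days = July 3, 2012.
Next gap: 19 days. July 3, 2012 + 19 days = July 22, 2012.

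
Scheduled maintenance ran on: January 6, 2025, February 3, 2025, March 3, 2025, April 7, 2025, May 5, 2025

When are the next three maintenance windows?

All dates are Mondays, 28, 28, 35, 28 days apart.
Specifically, the 1st Monday of each month.
June 2025 — 1st Monday is June 2, 2025.
1st Monday of July 2025: July 7, 2025.
August 2025 — 1st Monday is August 4, 2025.

June 2, 2025; July 7, 2025; August 4, 2025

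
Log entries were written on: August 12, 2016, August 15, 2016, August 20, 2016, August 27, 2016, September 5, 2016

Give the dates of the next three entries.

The spacing grows by 2 each time: 3, 5, 7, 9 days.
Next gap: 11 days. September 5, 2016 + 11 days = September 16, 2016.
Next gap: 13 days. September 16, 2016 + 13 days = September 29, 2016.
Next gap: 15 days. September 29, 2016 + 15 days = October 14, 2016.

September 16, 2016; September 29, 2016; October 14, 2016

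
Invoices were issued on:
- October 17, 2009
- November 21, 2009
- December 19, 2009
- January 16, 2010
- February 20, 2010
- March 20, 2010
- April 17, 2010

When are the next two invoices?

May 15, 2010; June 19, 2010

All dates are Saturdays, 35, 28, 28, 35, 28, 28 days apart.
Specifically, the 3rd Saturday of each month.
3rd Saturday of May 2010: May 15, 2010.
June 2010 — 3rd Saturday is June 19, 2010.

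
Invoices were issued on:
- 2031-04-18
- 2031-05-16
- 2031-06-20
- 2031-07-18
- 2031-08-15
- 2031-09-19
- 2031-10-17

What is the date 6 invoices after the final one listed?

2032-04-16

Gaps: 28, 35, 28, 28, 35, 28 days — a mix of 28 and 35. Every date is a Friday.
Each is the 3rd Friday of its month.
3rd Friday of November 2031: 2031-11-21.
3rd Friday of December 2031: 2031-12-19.
January 2032 — 3rd Friday is 2032-01-16.
February 2032 — 3rd Friday is 2032-02-20.
3rd Friday of March 2032: 2032-03-19.
3rd Friday of April 2032: 2032-04-16.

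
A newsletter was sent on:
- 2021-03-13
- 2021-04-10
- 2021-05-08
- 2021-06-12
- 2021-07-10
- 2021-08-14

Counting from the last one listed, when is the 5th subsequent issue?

2022-01-08

These are Saturdays at 28- or 35-day spacing (28, 28, 35, 28, 35).
The pattern: 2nd Saturday of the month.
September 2021 — 2nd Saturday is 2021-09-11.
October 2021 — 2nd Saturday is 2021-10-09.
2nd Saturday of November 2021: 2021-11-13.
December 2021 — 2nd Saturday is 2021-12-11.
January 2022 — 2nd Saturday is 2022-01-08.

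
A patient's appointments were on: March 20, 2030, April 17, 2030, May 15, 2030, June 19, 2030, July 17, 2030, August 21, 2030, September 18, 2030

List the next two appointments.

October 16, 2030; November 20, 2030

These are Wednesdays at 28- or 35-day spacing (28, 28, 35, 28, 35, 28).
The pattern: 3rd Wednesday of the month.
3rd Wednesday of October 2030: October 16, 2030.
November 2030 — 3rd Wednesday is November 20, 2030.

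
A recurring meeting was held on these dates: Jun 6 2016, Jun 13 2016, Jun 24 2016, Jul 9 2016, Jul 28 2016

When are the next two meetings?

Gaps: 7, 11, 15, 19 days — each gap is 4 larger than the previous one.
Next gap: 23 days. Jul 28 2016 + 23 days = Aug 20 2016.
Next gap: 27 days. Aug 20 2016 + 27 days = Sep 16 2016.

Aug 20 2016, Sep 16 2016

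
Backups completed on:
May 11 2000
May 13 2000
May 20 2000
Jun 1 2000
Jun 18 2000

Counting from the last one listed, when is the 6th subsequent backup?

Jan 11 2001

Gaps: 2, 7, 12, 17 days — each gap is 5 larger than the previous one.
Next gap: 22 days. Jun 18 2000 + 22 days = Jul 10 2000.
Next gap: 27 days. Jul 10 2000 + 27 days = Aug 6 2000.
Next gap: 32 days. Aug 6 2000 + 32 days = Sep 7 2000.
Next gap: 37 days. Sep 7 2000 + 37 days = Oct 14 2000.
Next gap: 42 days. Oct 14 2000 + 42 days = Nov 25 2000.
Next gap: 47 days. Nov 25 2000 + 47 days = Jan 11 2001.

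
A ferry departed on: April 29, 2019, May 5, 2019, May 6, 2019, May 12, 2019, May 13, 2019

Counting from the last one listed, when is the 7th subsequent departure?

Every event lands on a Monday or Sunday (gaps cycle 6, 1, 6, 1).
So the schedule is: every Monday and Sunday.
The following Sunday is May 19, 2019.
Next Monday: May 20, 2019.
The following Sunday is May 26, 2019.
The following Monday is May 27, 2019.
The following Sunday is June 2, 2019.
Next Monday: June 3, 2019.
The following Sunday is June 9, 2019.

June 9, 2019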